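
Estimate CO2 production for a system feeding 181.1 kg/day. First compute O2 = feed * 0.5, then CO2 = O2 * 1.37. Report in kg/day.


O2 = 181.1 * 0.5 = 90.55
CO2 = 90.55 * 1.37 = 124.0535

124.0535 kg/day


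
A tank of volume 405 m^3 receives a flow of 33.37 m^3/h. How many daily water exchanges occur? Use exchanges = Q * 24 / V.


Daily flow volume = 33.37 m^3/h * 24 h = 800.88 m^3/day
Exchanges = daily flow / tank volume = 800.88 / 405 = 1.97748 exchanges/day

1.97748 exchanges/day


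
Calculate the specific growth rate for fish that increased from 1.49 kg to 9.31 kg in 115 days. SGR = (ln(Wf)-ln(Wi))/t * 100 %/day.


ln(W_f) = ln(9.31) = 2.2310891
ln(W_i) = ln(1.49) = 0.39877612
ln(W_f) - ln(W_i) = 2.2310891 - 0.39877612 = 1.832313
SGR = 1.832313 / 115 * 100 = 1.59332 %/day

1.59332 %/day


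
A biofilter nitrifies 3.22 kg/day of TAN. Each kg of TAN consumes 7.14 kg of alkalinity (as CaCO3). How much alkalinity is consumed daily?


Alkalinity factor: 7.14 kg CaCO3 consumed per kg TAN nitrified
alk = 3.22 kg TAN * 7.14 = 22.9908 kg CaCO3/day

22.9908 kg CaCO3/day


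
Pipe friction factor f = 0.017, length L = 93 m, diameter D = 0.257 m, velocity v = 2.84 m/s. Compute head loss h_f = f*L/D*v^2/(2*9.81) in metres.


v^2 = 2.84^2 = 8.0656 m^2/s^2
L/D = 93/0.257 = 361.8677
h_f = f*(L/D)*v^2/(2g) = 0.017 * 361.8677 * 8.0656 / 19.62 = 2.52893 m

2.52893 m


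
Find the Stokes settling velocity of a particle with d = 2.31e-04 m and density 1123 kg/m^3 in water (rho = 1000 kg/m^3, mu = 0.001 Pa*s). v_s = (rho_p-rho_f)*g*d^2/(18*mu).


Density difference: rho_p - rho_f = 1123 - 1000 = 123 kg/m^3
d^2 = (2.31e-04)^2 = 5.3361e-08 m^2
Numerator = (rho_p - rho_f) * g * d^2 = 123 * 9.81 * 5.3361e-08 = 6.4386983e-05
Denominator = 18 * mu = 18 * 0.001 = 0.018
v_s = 6.4386983e-05 / 0.018 = 0.00357705 m/s
Check: Re = rho_f * v_s * d / mu = 1000 * 0.00357705 * 2.31e-04 / 0.001 = 0.826 < 1, so Stokes' law applies.

0.00357705 m/s


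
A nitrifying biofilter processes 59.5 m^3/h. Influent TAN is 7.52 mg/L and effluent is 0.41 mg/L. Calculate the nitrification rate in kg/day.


Concentration drop: TAN_in - TAN_out = 7.52 - 0.41 = 7.11 mg/L
Hourly TAN removed = Q * dTAN = 59.5 m^3/h * 7.11 mg/L = 423.045 g/h  (m^3/h * mg/L = g/h)
Daily TAN removed = 423.045 * 24 = 10153.08 g/day
Convert to kg/day: 10153.08 / 1000 = 10.15308 kg/day

10.15308 kg/day


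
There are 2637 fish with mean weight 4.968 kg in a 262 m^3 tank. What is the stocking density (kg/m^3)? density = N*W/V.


Total biomass = 2637 fish * 4.968 kg = 13100.616 kg
Density = total biomass / volume = 13100.616 / 262 = 50.0024 kg/m^3

50.0024 kg/m^3


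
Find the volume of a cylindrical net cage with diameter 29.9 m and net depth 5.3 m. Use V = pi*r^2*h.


r = d/2 = 29.9/2 = 14.95 m
Base area = pi*r^2 = pi*14.95^2 = 702.15381 m^2
Volume = 702.15381 * 5.3 = 3721.42 m^3

3721.42 m^3


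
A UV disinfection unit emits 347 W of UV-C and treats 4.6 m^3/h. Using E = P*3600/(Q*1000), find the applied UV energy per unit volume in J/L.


Energy delivered per hour = 347 W * 3600 s = 1249200 J/h
Volume treated per hour = 4.6 m^3/h * 1000 = 4600 L/h
dose = 1249200 / 4600 = 271.565 J/L

271.565 J/L


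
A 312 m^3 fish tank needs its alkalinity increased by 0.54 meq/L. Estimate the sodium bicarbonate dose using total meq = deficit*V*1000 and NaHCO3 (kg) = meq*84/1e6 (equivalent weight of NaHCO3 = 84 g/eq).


Tank volume in L = 312 m^3 * 1000 = 312000 L
Total meq required = 0.54 meq/L * 312000 L = 168480 meq
NaHCO3 mass = 168480 meq * 84 mg/meq / 1e6 = 14.1523 kg

14.1523 kg


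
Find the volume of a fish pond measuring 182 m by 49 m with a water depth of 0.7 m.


Base area = L * W = 182 * 49 = 8918 m^2
Volume = area * depth = 8918 * 0.7 = 6242.6 m^3

6242.6 m^3


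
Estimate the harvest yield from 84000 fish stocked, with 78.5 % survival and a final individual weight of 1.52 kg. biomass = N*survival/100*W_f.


Survivors = 84000 * 78.5/100 = 65940 fish
Harvest biomass = survivors * W_f = 65940 * 1.52 = 100228.8 kg

100228.8 kg


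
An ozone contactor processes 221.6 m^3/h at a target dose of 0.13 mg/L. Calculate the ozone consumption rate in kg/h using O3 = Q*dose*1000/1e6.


O3 demand (mg/h) = Q * dose * 1000 = 221.6 * 0.13 * 1000 = 28808 mg/h
Convert mg to kg: 28808 / 1e6 = 0.028808 kg/h

0.028808 kg/h


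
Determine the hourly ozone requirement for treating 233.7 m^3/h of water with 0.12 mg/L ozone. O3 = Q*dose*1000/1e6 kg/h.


O3 demand (mg/h) = Q * dose * 1000 = 233.7 * 0.12 * 1000 = 28044 mg/h
Convert mg to kg: 28044 / 1e6 = 0.028044 kg/h

0.028044 kg/h


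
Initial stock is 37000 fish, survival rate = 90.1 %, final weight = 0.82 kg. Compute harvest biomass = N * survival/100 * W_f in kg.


Survivors = 37000 * 90.1/100 = 33337 fish
Harvest biomass = survivors * W_f = 33337 * 0.82 = 27336.34 kg

27336.34 kg


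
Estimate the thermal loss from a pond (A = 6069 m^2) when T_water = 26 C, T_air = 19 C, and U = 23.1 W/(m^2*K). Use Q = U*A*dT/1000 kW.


Temperature difference dT = 26 - 19 = 7 K
Heat loss (W) = U * A * dT = 23.1 * 6069 * 7 = 981357.3 W
Convert to kW: 981357.3 / 1000 = 981.3573 kW

981.3573 kW


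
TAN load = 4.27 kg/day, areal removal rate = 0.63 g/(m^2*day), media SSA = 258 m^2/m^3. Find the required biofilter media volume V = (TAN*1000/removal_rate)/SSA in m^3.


A = 4.27*1000 / 0.63 = 6777.7778 m^2
V = 6777.7778 / 258 = 26.2705

26.2705 m^3


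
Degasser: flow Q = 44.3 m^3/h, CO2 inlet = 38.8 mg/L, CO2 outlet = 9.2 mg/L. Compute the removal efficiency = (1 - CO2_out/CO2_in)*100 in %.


CO2_out / CO2_in = 9.2 / 38.8 = 0.2371134
Fraction remaining = 0.2371134
efficiency = (1 - 0.2371134) * 100 = 76.2887 %

76.2887 %


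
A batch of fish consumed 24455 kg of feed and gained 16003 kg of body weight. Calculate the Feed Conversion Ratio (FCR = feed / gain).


FCR = feed consumed / weight gained
FCR = 24455 kg / 16003 kg = 1.52815

1.52815


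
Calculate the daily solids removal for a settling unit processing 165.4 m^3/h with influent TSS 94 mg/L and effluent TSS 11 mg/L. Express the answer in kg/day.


Concentration drop: TSS_in - TSS_out = 94 - 11 = 83 mg/L
Hourly solids removed = Q * dTSS = 165.4 m^3/h * 83 mg/L = 13728.2 g/h  (m^3/h * mg/L = g/h)
Daily solids removed = 13728.2 * 24 = 329476.8 g/day
Convert g to kg: 329476.8 / 1000 = 329.4768 kg/day

329.4768 kg/day


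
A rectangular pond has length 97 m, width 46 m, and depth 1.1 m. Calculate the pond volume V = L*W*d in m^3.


Base area = L * W = 97 * 46 = 4462 m^2
Volume = area * depth = 4462 * 1.1 = 4908.2 m^3

4908.2 m^3


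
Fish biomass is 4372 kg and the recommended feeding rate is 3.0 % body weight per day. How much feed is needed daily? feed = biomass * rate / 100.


Feeding rate fraction = 3.0% / 100 = 0.03
Daily feed = 4372 kg * 0.03 = 131.16 kg/day

131.16 kg/day


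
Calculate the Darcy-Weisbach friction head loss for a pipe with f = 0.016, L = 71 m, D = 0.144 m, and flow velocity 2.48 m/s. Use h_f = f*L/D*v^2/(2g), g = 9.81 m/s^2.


v^2 = 2.48^2 = 6.1504 m^2/s^2
L/D = 71/0.144 = 493.05556
h_f = f*(L/D)*v^2/(2g) = 0.016 * 493.05556 * 6.1504 / 19.62 = 2.47298 m

2.47298 m


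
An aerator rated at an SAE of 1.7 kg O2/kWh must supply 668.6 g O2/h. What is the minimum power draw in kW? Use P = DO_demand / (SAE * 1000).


SAE in g O2/kWh = 1.7 * 1000 = 1700 g/kWh
P = DO_demand / SAE_g = 668.6 / 1700 = 0.393294 kW

0.393294 kW


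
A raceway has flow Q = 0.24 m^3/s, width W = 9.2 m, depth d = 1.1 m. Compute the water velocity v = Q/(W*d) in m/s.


Cross-sectional area = W * d = 9.2 * 1.1 = 10.12 m^2
Velocity = Q / A = 0.24 / 10.12 = 0.0237154 m/s

0.0237154 m/s


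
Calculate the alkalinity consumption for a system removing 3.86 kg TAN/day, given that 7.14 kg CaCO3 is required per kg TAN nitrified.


Alkalinity factor: 7.14 kg CaCO3 consumed per kg TAN nitrified
alk = 3.86 kg TAN * 7.14 = 27.5604 kg CaCO3/day

27.5604 kg CaCO3/day


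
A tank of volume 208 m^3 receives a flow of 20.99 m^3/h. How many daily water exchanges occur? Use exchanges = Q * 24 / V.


Daily flow volume = 20.99 m^3/h * 24 h = 503.76 m^3/day
Exchanges = daily flow / tank volume = 503.76 / 208 = 2.42192 exchanges/day

2.42192 exchanges/day


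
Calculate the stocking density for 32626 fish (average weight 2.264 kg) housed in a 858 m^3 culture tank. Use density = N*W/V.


Total biomass = 32626 fish * 2.264 kg = 73865.264 kg
Density = total biomass / volume = 73865.264 / 858 = 86.0901 kg/m^3

86.0901 kg/m^3


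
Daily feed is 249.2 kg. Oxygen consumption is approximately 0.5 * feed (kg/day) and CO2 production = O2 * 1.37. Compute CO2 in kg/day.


O2 = 249.2 * 0.5 = 124.6
CO2 = 124.6 * 1.37 = 170.702

170.702 kg/day


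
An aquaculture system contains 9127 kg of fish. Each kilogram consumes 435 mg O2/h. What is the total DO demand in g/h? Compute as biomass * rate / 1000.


Total O2 consumption (mg/h) = 9127 kg * 435 mg/(kg*h) = 3970245 mg/h
Convert to g/h: 3970245 / 1000 = 3970.245 g/h

3970.245 g/h


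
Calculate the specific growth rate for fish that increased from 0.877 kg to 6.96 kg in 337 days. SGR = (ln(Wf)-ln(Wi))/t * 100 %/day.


ln(W_f) = ln(6.96) = 1.9401795
ln(W_i) = ln(0.877) = -0.13124829
ln(W_f) - ln(W_i) = 1.9401795 - -0.13124829 = 2.0714278
SGR = 2.0714278 / 337 * 100 = 0.614667 %/day

0.614667 %/day


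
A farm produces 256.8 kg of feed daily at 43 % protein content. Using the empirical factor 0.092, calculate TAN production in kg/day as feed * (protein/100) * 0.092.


Protein in feed = 256.8 * 43/100 = 110.424 kg/day
TAN = protein * 0.092 = 110.424 * 0.092 = 10.159008 kg/day

10.159008 kg/day


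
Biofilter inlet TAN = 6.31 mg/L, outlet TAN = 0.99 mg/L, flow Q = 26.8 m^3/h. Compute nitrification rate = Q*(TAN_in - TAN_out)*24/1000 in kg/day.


Concentration drop: TAN_in - TAN_out = 6.31 - 0.99 = 5.32 mg/L
Hourly TAN removed = Q * dTAN = 26.8 m^3/h * 5.32 mg/L = 142.576 g/h  (m^3/h * mg/L = g/h)
Daily TAN removed = 142.576 * 24 = 3421.824 g/day
Convert to kg/day: 3421.824 / 1000 = 3.421824 kg/day

3.421824 kg/day


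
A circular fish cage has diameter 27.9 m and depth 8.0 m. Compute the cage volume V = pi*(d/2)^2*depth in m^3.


r = d/2 = 27.9/2 = 13.95 m
Base area = pi*r^2 = pi*13.95^2 = 611.36178 m^2
Volume = 611.36178 * 8.0 = 4890.89 m^3

4890.89 m^3


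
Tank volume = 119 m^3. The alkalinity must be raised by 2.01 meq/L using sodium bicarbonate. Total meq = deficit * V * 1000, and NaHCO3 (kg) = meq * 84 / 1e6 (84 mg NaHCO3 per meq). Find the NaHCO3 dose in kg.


Tank volume in L = 119 m^3 * 1000 = 119000 L
Total meq required = 2.01 meq/L * 119000 L = 239190 meq
NaHCO3 mass = 239190 meq * 84 mg/meq / 1e6 = 20.092 kg

20.092 kg


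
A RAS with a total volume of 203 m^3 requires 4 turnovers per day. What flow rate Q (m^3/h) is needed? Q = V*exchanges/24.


Daily recirculation volume = 203 m^3 * 4 = 812 m^3/day
Flow rate Q = daily volume / 24 h = 812 / 24 = 33.8333 m^3/h

33.8333 m^3/h


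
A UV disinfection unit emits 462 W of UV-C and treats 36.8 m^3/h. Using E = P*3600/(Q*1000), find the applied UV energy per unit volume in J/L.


Energy delivered per hour = 462 W * 3600 s = 1663200 J/h
Volume treated per hour = 36.8 m^3/h * 1000 = 36800 L/h
dose = 1663200 / 36800 = 45.1957 J/L

45.1957 J/L


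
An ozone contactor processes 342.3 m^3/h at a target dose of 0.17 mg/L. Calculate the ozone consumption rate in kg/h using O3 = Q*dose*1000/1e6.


O3 demand (mg/h) = Q * dose * 1000 = 342.3 * 0.17 * 1000 = 58191 mg/h
Convert mg to kg: 58191 / 1e6 = 0.058191 kg/h

0.058191 kg/h


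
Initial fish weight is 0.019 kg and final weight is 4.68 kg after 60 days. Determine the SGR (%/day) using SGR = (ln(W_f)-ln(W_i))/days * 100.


ln(W_f) = ln(4.68) = 1.5432981
ln(W_i) = ln(0.019) = -3.9633163
ln(W_f) - ln(W_i) = 1.5432981 - -3.9633163 = 5.5066144
SGR = 5.5066144 / 60 * 100 = 9.17769 %/day

9.17769 %/day


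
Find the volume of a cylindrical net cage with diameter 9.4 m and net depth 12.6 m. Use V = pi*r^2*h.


r = d/2 = 9.4/2 = 4.7 m
Base area = pi*r^2 = pi*4.7^2 = 69.397782 m^2
Volume = 69.397782 * 12.6 = 874.412 m^3

874.412 m^3


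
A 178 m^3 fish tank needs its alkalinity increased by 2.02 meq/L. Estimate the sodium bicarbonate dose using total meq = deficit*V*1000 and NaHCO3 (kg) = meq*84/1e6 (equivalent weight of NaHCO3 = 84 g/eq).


Tank volume in L = 178 m^3 * 1000 = 178000 L
Total meq required = 2.02 meq/L * 178000 L = 359560 meq
NaHCO3 mass = 359560 meq * 84 mg/meq / 1e6 = 30.203 kg

30.203 kg


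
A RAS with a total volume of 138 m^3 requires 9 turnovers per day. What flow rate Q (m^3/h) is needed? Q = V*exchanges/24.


Daily recirculation volume = 138 m^3 * 9 = 1242 m^3/day
Flow rate Q = daily volume / 24 h = 1242 / 24 = 51.75 m^3/h

51.75 m^3/h


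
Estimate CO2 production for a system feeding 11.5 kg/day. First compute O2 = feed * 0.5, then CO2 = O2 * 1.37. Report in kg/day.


O2 = 11.5 * 0.5 = 5.75
CO2 = 5.75 * 1.37 = 7.8775

7.8775 kg/day


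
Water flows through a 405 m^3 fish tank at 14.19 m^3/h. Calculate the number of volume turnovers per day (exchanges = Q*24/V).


Daily flow volume = 14.19 m^3/h * 24 h = 340.56 m^3/day
Exchanges = daily flow / tank volume = 340.56 / 405 = 0.840889 exchanges/day

0.840889 exchanges/day


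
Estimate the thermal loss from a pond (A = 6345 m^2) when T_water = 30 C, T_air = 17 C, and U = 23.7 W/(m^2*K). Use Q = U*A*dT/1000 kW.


Temperature difference dT = 30 - 17 = 13 K
Heat loss (W) = U * A * dT = 23.7 * 6345 * 13 = 1954894.5 W
Convert to kW: 1954894.5 / 1000 = 1954.8945 kW

1954.8945 kW


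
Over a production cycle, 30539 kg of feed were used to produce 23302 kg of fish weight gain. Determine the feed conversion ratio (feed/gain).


FCR = feed consumed / weight gained
FCR = 30539 kg / 23302 kg = 1.31057

1.31057


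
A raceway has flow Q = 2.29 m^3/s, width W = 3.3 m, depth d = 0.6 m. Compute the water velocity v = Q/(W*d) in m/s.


Cross-sectional area = W * d = 3.3 * 0.6 = 1.98 m^2
Velocity = Q / A = 2.29 / 1.98 = 1.15657 m/s

1.15657 m/s


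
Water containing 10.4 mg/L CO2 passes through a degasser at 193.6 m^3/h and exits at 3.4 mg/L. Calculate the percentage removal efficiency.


CO2_out / CO2_in = 3.4 / 10.4 = 0.32692308
Fraction remaining = 0.32692308
efficiency = (1 - 0.32692308) * 100 = 67.3077 %

67.3077 %


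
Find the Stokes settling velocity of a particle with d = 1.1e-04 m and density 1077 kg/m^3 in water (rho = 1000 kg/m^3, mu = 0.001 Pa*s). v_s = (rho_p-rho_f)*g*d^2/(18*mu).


Density difference: rho_p - rho_f = 1077 - 1000 = 77 kg/m^3
d^2 = (1.1e-04)^2 = 1.21e-08 m^2
Numerator = (rho_p - rho_f) * g * d^2 = 77 * 9.81 * 1.21e-08 = 9.139977e-06
Denominator = 18 * mu = 18 * 0.001 = 0.018
v_s = 9.139977e-06 / 0.018 = 5.07776e-04 m/s
Check: Re = rho_f * v_s * d / mu = 1000 * 5.07776e-04 * 1.1e-04 / 0.001 = 0.0559 < 1, so Stokes' law applies.

5.07776e-04 m/s


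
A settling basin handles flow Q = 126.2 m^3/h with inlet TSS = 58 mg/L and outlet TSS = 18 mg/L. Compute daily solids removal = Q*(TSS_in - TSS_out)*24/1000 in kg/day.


Concentration drop: TSS_in - TSS_out = 58 - 18 = 40 mg/L
Hourly solids removed = Q * dTSS = 126.2 m^3/h * 40 mg/L = 5048 g/h  (m^3/h * mg/L = g/h)
Daily solids removed = 5048 * 24 = 121152 g/day
Convert g to kg: 121152 / 1000 = 121.152 kg/day

121.152 kg/day


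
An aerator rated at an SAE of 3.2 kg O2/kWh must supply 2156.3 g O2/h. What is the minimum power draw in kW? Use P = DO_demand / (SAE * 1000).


SAE in g O2/kWh = 3.2 * 1000 = 3200 g/kWh
P = DO_demand / SAE_g = 2156.3 / 3200 = 0.673844 kW

0.673844 kW


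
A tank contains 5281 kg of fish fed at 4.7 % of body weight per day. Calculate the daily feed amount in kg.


Feeding rate fraction = 4.7% / 100 = 0.047
Daily feed = 5281 kg * 0.047 = 248.207 kg/day

248.207 kg/day


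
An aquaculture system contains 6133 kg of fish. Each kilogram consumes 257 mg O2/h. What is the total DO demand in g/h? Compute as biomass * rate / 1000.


Total O2 consumption (mg/h) = 6133 kg * 257 mg/(kg*h) = 1576181 mg/h
Convert to g/h: 1576181 / 1000 = 1576.181 g/h

1576.181 g/h


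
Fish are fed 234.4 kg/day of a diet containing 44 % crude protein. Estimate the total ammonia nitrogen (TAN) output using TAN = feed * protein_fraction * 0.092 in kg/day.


Protein in feed = 234.4 * 44/100 = 103.136 kg/day
TAN = protein * 0.092 = 103.136 * 0.092 = 9.488512 kg/day

9.488512 kg/day


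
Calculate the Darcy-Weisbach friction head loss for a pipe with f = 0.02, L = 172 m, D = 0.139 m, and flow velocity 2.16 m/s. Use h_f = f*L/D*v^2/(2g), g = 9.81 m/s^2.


v^2 = 2.16^2 = 4.6656 m^2/s^2
L/D = 172/0.139 = 1237.4101
h_f = f*(L/D)*v^2/(2g) = 0.02 * 1237.4101 * 4.6656 / 19.62 = 5.88508 m

5.88508 m


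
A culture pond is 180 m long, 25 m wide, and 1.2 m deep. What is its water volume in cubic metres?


Base area = L * W = 180 * 25 = 4500 m^2
Volume = area * depth = 4500 * 1.2 = 5400 m^3

5400 m^3


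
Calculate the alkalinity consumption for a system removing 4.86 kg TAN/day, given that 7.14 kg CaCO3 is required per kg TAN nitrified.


Alkalinity factor: 7.14 kg CaCO3 consumed per kg TAN nitrified
alk = 4.86 kg TAN * 7.14 = 34.7004 kg CaCO3/day

34.7004 kg CaCO3/day


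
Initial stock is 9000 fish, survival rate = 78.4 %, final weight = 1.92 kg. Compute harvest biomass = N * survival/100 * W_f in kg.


Survivors = 9000 * 78.4/100 = 7056 fish
Harvest biomass = survivors * W_f = 7056 * 1.92 = 13547.52 kg

13547.52 kg


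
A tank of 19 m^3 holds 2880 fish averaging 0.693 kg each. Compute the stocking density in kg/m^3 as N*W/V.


Total biomass = 2880 fish * 0.693 kg = 1995.84 kg
Density = total biomass / volume = 1995.84 / 19 = 105.044 kg/m^3

105.044 kg/m^3


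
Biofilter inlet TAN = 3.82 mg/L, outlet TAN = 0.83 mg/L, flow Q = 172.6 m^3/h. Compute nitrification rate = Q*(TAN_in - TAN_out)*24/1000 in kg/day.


Concentration drop: TAN_in - TAN_out = 3.82 - 0.83 = 2.99 mg/L
Hourly TAN removed = Q * dTAN = 172.6 m^3/h * 2.99 mg/L = 516.074 g/h  (m^3/h * mg/L = g/h)
Daily TAN removed = 516.074 * 24 = 12385.776 g/day
Convert to kg/day: 12385.776 / 1000 = 12.385776 kg/day

12.385776 kg/day


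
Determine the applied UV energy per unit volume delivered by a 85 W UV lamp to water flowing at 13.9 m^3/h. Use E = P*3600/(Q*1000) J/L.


Energy delivered per hour = 85 W * 3600 s = 306000 J/h
Volume treated per hour = 13.9 m^3/h * 1000 = 13900 L/h
dose = 306000 / 13900 = 22.0144 J/L

22.0144 J/L


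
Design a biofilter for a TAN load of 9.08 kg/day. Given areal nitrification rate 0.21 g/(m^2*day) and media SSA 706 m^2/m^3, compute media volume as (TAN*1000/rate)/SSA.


A = 9.08*1000 / 0.21 = 43238.095 m^2
V = 43238.095 / 706 = 61.2438

61.2438 m^3


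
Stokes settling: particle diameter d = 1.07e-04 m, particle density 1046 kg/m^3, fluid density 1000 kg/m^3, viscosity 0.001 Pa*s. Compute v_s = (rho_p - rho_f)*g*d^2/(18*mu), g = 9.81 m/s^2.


Density difference: rho_p - rho_f = 1046 - 1000 = 46 kg/m^3
d^2 = (1.07e-04)^2 = 1.1449e-08 m^2
Numerator = (rho_p - rho_f) * g * d^2 = 46 * 9.81 * 1.1449e-08 = 5.1664757e-06
Denominator = 18 * mu = 18 * 0.001 = 0.018
v_s = 5.1664757e-06 / 0.018 = 2.87026e-04 m/s
Check: Re = rho_f * v_s * d / mu = 1000 * 2.87026e-04 * 1.07e-04 / 0.001 = 0.0307 < 1, so Stokes' law applies.

2.87026e-04 m/s


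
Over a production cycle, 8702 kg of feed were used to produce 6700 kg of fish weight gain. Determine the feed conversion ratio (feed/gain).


FCR = feed consumed / weight gained
FCR = 8702 kg / 6700 kg = 1.29881

1.29881


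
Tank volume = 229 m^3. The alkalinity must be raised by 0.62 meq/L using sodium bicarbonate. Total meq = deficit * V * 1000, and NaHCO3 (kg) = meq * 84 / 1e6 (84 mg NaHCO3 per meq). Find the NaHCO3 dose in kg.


Tank volume in L = 229 m^3 * 1000 = 229000 L
Total meq required = 0.62 meq/L * 229000 L = 141980 meq
NaHCO3 mass = 141980 meq * 84 mg/meq / 1e6 = 11.9263 kg

11.9263 kg


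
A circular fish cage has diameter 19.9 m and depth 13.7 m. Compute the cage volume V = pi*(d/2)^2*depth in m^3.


r = d/2 = 19.9/2 = 9.95 m
Base area = pi*r^2 = pi*9.95^2 = 311.02553 m^2
Volume = 311.02553 * 13.7 = 4261.05 m^3

4261.05 m^3


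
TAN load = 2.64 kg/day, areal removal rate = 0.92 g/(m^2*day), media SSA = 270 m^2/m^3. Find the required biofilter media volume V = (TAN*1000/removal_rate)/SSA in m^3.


A = 2.64*1000 / 0.92 = 2869.5652 m^2
V = 2869.5652 / 270 = 10.628

10.628 m^3


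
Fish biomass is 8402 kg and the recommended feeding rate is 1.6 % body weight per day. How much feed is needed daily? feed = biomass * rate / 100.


Feeding rate fraction = 1.6% / 100 = 0.016
Daily feed = 8402 kg * 0.016 = 134.432 kg/day

134.432 kg/day


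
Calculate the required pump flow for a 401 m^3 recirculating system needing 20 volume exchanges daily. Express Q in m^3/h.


Daily recirculation volume = 401 m^3 * 20 = 8020 m^3/day
Flow rate Q = daily volume / 24 h = 8020 / 24 = 334.167 m^3/h

334.167 m^3/h


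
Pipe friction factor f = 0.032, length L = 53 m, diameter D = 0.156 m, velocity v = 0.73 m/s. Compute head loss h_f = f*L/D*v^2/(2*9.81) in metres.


v^2 = 0.73^2 = 0.5329 m^2/s^2
L/D = 53/0.156 = 339.74359
h_f = f*(L/D)*v^2/(2g) = 0.032 * 339.74359 * 0.5329 / 19.62 = 0.295289 m

0.295289 m


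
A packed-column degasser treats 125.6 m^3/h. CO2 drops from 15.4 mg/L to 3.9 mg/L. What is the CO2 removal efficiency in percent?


CO2_out / CO2_in = 3.9 / 15.4 = 0.25324675
Fraction remaining = 0.25324675
efficiency = (1 - 0.25324675) * 100 = 74.6753 %

74.6753 %


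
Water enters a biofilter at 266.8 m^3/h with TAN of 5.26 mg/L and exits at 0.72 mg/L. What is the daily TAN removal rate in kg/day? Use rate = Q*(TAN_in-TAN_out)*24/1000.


Concentration drop: TAN_in - TAN_out = 5.26 - 0.72 = 4.54 mg/L
Hourly TAN removed = Q * dTAN = 266.8 m^3/h * 4.54 mg/L = 1211.272 g/h  (m^3/h * mg/L = g/h)
Daily TAN removed = 1211.272 * 24 = 29070.528 g/day
Convert to kg/day: 29070.528 / 1000 = 29.070528 kg/day

29.070528 kg/day


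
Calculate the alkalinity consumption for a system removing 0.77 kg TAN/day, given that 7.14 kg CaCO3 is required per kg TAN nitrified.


Alkalinity factor: 7.14 kg CaCO3 consumed per kg TAN nitrified
alk = 0.77 kg TAN * 7.14 = 5.4978 kg CaCO3/day

5.4978 kg CaCO3/day


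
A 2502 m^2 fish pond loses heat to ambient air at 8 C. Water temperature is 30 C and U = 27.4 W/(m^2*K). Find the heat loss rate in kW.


Temperature difference dT = 30 - 8 = 22 K
Heat loss (W) = U * A * dT = 27.4 * 2502 * 22 = 1508205.6 W
Convert to kW: 1508205.6 / 1000 = 1508.2056 kW

1508.2056 kW


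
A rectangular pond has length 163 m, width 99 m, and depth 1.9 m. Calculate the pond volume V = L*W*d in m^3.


Base area = L * W = 163 * 99 = 16137 m^2
Volume = area * depth = 16137 * 1.9 = 30660.3 m^3

30660.3 m^3


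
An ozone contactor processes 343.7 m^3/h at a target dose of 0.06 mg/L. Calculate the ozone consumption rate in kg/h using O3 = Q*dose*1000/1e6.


O3 demand (mg/h) = Q * dose * 1000 = 343.7 * 0.06 * 1000 = 20622 mg/h
Convert mg to kg: 20622 / 1e6 = 0.020622 kg/h

0.020622 kg/h


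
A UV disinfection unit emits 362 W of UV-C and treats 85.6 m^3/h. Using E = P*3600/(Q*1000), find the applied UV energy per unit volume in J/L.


Energy delivered per hour = 362 W * 3600 s = 1303200 J/h
Volume treated per hour = 85.6 m^3/h * 1000 = 85600 L/h
dose = 1303200 / 85600 = 15.2243 J/L

15.2243 J/L


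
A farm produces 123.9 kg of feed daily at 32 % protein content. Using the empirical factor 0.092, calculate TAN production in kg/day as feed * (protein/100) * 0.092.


Protein in feed = 123.9 * 32/100 = 39.648 kg/day
TAN = protein * 0.092 = 39.648 * 0.092 = 3.647616 kg/day

3.647616 kg/day


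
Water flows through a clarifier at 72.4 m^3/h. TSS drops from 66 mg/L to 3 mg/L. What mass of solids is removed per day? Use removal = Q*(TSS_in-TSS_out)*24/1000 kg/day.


Concentration drop: TSS_in - TSS_out = 66 - 3 = 63 mg/L
Hourly solids removed = Q * dTSS = 72.4 m^3/h * 63 mg/L = 4561.2 g/h  (m^3/h * mg/L = g/h)
Daily solids removed = 4561.2 * 24 = 109468.8 g/day
Convert g to kg: 109468.8 / 1000 = 109.4688 kg/day

109.4688 kg/day


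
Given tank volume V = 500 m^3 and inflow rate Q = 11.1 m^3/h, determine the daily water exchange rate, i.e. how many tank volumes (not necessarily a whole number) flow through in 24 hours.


Daily flow volume = 11.1 m^3/h * 24 h = 266.4 m^3/day
Exchanges = daily flow / tank volume = 266.4 / 500 = 0.5328 exchanges/day

0.5328 exchanges/day


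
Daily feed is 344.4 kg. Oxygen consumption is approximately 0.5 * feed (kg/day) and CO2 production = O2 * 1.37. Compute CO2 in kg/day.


O2 = 344.4 * 0.5 = 172.2
CO2 = 172.2 * 1.37 = 235.914

235.914 kg/day


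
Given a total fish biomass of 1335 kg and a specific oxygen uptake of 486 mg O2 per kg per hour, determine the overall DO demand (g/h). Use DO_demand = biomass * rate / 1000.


Total O2 consumption (mg/h) = 1335 kg * 486 mg/(kg*h) = 648810 mg/h
Convert to g/h: 648810 / 1000 = 648.81 g/h

648.81 g/h


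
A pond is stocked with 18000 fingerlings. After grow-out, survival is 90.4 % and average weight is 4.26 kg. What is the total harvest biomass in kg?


Survivors = 18000 * 90.4/100 = 16272 fish
Harvest biomass = survivors * W_f = 16272 * 4.26 = 69318.72 kg

69318.72 kg


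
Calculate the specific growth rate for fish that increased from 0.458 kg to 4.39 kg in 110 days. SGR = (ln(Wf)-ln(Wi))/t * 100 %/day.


ln(W_f) = ln(4.39) = 1.4793292
ln(W_i) = ln(0.458) = -0.78088609
ln(W_f) - ln(W_i) = 1.4793292 - -0.78088609 = 2.2602153
SGR = 2.2602153 / 110 * 100 = 2.05474 %/day

2.05474 %/day


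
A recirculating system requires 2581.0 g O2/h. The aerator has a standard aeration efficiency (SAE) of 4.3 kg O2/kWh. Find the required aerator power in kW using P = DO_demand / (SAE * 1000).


SAE in g O2/kWh = 4.3 * 1000 = 4300 g/kWh
P = DO_demand / SAE_g = 2581.0 / 4300 = 0.600233 kW

0.600233 kW


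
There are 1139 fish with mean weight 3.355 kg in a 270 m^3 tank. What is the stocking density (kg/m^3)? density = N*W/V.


Total biomass = 1139 fish * 3.355 kg = 3821.345 kg
Density = total biomass / volume = 3821.345 / 270 = 14.1531 kg/m^3

14.1531 kg/m^3


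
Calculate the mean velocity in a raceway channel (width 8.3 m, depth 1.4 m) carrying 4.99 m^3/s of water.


Cross-sectional area = W * d = 8.3 * 1.4 = 11.62 m^2
Velocity = Q / A = 4.99 / 11.62 = 0.429432 m/s

0.429432 m/s


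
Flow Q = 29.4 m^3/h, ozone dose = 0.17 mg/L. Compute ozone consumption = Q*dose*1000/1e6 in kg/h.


O3 demand (mg/h) = Q * dose * 1000 = 29.4 * 0.17 * 1000 = 4998 mg/h
Convert mg to kg: 4998 / 1e6 = 0.004998 kg/h

0.004998 kg/h


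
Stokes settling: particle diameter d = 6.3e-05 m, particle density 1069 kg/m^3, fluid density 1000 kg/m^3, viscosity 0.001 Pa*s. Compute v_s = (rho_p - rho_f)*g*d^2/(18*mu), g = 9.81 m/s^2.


Density difference: rho_p - rho_f = 1069 - 1000 = 69 kg/m^3
d^2 = (6.3e-05)^2 = 3.969e-09 m^2
Numerator = (rho_p - rho_f) * g * d^2 = 69 * 9.81 * 3.969e-09 = 2.6865764e-06
Denominator = 18 * mu = 18 * 0.001 = 0.018
v_s = 2.6865764e-06 / 0.018 = 1.49254e-04 m/s
Check: Re = rho_f * v_s * d / mu = 1000 * 1.49254e-04 * 6.3e-05 / 0.001 = 0.0094 < 1, so Stokes' law applies.

1.49254e-04 m/s


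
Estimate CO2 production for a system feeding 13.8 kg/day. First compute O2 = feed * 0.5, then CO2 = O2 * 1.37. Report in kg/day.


O2 = 13.8 * 0.5 = 6.9
CO2 = 6.9 * 1.37 = 9.453

9.453 kg/day


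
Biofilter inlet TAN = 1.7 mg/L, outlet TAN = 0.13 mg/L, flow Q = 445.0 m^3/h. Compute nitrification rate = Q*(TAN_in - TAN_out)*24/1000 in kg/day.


Concentration drop: TAN_in - TAN_out = 1.7 - 0.13 = 1.57 mg/L
Hourly TAN removed = Q * dTAN = 445.0 m^3/h * 1.57 mg/L = 698.65 g/h  (m^3/h * mg/L = g/h)
Daily TAN removed = 698.65 * 24 = 16767.6 g/day
Convert to kg/day: 16767.6 / 1000 = 16.7676 kg/day

16.7676 kg/day


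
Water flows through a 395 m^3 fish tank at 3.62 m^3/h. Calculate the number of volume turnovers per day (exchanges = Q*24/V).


Daily flow volume = 3.62 m^3/h * 24 h = 86.88 m^3/day
Exchanges = daily flow / tank volume = 86.88 / 395 = 0.219949 exchanges/day

0.219949 exchanges/day


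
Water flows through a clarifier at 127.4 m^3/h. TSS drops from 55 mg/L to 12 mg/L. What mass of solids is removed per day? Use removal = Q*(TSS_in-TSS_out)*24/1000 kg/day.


Concentration drop: TSS_in - TSS_out = 55 - 12 = 43 mg/L
Hourly solids removed = Q * dTSS = 127.4 m^3/h * 43 mg/L = 5478.2 g/h  (m^3/h * mg/L = g/h)
Daily solids removed = 5478.2 * 24 = 131476.8 g/day
Convert g to kg: 131476.8 / 1000 = 131.4768 kg/day

131.4768 kg/day


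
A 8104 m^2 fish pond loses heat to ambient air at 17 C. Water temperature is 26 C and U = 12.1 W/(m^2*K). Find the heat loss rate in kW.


Temperature difference dT = 26 - 17 = 9 K
Heat loss (W) = U * A * dT = 12.1 * 8104 * 9 = 882525.6 W
Convert to kW: 882525.6 / 1000 = 882.5256 kW

882.5256 kW


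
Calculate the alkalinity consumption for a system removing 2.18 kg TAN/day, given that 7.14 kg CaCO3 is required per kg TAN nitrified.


Alkalinity factor: 7.14 kg CaCO3 consumed per kg TAN nitrified
alk = 2.18 kg TAN * 7.14 = 15.5652 kg CaCO3/day

15.5652 kg CaCO3/day


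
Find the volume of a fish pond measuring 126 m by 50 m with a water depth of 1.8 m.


Base area = L * W = 126 * 50 = 6300 m^2
Volume = area * depth = 6300 * 1.8 = 11340 m^3

11340 m^3


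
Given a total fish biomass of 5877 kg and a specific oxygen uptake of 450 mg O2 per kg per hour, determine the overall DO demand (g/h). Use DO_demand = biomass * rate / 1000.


Total O2 consumption (mg/h) = 5877 kg * 450 mg/(kg*h) = 2644650 mg/h
Convert to g/h: 2644650 / 1000 = 2644.65 g/h

2644.65 g/h


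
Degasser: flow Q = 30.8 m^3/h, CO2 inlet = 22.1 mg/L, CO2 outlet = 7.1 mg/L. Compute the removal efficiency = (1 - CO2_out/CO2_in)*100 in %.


CO2_out / CO2_in = 7.1 / 22.1 = 0.32126697
Fraction remaining = 0.32126697
efficiency = (1 - 0.32126697) * 100 = 67.8733 %

67.8733 %


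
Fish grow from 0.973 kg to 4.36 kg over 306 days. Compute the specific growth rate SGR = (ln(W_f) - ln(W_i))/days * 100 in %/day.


ln(W_f) = ln(4.36) = 1.4724721
ln(W_i) = ln(0.973) = -0.027371197
ln(W_f) - ln(W_i) = 1.4724721 - -0.027371197 = 1.4998433
SGR = 1.4998433 / 306 * 100 = 0.490145 %/day

0.490145 %/day


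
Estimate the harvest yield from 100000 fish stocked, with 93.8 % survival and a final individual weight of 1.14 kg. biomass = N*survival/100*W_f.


Survivors = 100000 * 93.8/100 = 93800 fish
Harvest biomass = survivors * W_f = 93800 * 1.14 = 106932 kg

106932 kg


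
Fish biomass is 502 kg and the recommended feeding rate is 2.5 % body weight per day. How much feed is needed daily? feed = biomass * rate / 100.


Feeding rate fraction = 2.5% / 100 = 0.025
Daily feed = 502 kg * 0.025 = 12.55 kg/day

12.55 kg/day


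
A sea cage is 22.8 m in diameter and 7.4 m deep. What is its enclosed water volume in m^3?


r = d/2 = 22.8/2 = 11.4 m
Base area = pi*r^2 = pi*11.4^2 = 408.28138 m^2
Volume = 408.28138 * 7.4 = 3021.28 m^3

3021.28 m^3


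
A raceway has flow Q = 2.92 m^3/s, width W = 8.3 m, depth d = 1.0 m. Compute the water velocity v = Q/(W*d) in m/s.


Cross-sectional area = W * d = 8.3 * 1.0 = 8.3 m^2
Velocity = Q / A = 2.92 / 8.3 = 0.351807 m/s

0.351807 m/s


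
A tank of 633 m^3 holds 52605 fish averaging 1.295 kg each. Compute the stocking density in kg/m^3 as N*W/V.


Total biomass = 52605 fish * 1.295 kg = 68123.475 kg
Density = total biomass / volume = 68123.475 / 633 = 107.62 kg/m^3

107.62 kg/m^3


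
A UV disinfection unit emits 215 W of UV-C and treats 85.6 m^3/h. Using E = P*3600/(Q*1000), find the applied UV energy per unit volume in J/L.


Energy delivered per hour = 215 W * 3600 s = 774000 J/h
Volume treated per hour = 85.6 m^3/h * 1000 = 85600 L/h
dose = 774000 / 85600 = 9.04206 J/L

9.04206 J/L


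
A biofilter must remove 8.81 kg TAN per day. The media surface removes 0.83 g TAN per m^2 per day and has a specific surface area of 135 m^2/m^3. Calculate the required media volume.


A = 8.81*1000 / 0.83 = 10614.458 m^2
V = 10614.458 / 135 = 78.6256

78.6256 m^3


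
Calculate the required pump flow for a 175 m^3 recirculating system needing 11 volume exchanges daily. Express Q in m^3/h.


Daily recirculation volume = 175 m^3 * 11 = 1925 m^3/day
Flow rate Q = daily volume / 24 h = 1925 / 24 = 80.2083 m^3/h

80.2083 m^3/h


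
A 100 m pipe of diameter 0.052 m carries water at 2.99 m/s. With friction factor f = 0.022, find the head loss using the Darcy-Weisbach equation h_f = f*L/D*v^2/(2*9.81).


v^2 = 2.99^2 = 8.9401 m^2/s^2
L/D = 100/0.052 = 1923.0769
h_f = f*(L/D)*v^2/(2g) = 0.022 * 1923.0769 * 8.9401 / 19.62 = 19.278 m

19.278 m


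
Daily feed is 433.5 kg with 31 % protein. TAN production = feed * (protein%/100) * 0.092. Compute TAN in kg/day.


Protein in feed = 433.5 * 31/100 = 134.385 kg/day
TAN = protein * 0.092 = 134.385 * 0.092 = 12.36342 kg/day

12.36342 kg/day


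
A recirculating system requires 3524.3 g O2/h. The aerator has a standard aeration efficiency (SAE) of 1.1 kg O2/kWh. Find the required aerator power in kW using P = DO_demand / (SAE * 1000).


SAE in g O2/kWh = 1.1 * 1000 = 1100 g/kWh
P = DO_demand / SAE_g = 3524.3 / 1100 = 3.20391 kW

3.20391 kW


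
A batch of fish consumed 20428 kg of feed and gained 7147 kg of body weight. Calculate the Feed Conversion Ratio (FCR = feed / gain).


FCR = feed consumed / weight gained
FCR = 20428 kg / 7147 kg = 2.85826

2.85826


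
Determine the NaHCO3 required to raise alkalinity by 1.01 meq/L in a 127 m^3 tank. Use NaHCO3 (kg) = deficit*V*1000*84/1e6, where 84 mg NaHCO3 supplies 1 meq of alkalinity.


Tank volume in L = 127 m^3 * 1000 = 127000 L
Total meq required = 1.01 meq/L * 127000 L = 128270 meq
NaHCO3 mass = 128270 meq * 84 mg/meq / 1e6 = 10.7747 kg

10.7747 kg


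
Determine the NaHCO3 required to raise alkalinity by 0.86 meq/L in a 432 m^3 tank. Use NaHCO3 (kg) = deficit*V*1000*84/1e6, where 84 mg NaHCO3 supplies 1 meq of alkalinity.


Tank volume in L = 432 m^3 * 1000 = 432000 L
Total meq required = 0.86 meq/L * 432000 L = 371520 meq
NaHCO3 mass = 371520 meq * 84 mg/meq / 1e6 = 31.2077 kg

31.2077 kg


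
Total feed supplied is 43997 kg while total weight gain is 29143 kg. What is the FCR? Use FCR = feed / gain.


FCR = feed consumed / weight gained
FCR = 43997 kg / 29143 kg = 1.50969

1.50969


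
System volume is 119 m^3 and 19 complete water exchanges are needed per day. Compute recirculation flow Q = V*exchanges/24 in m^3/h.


Daily recirculation volume = 119 m^3 * 19 = 2261 m^3/day
Flow rate Q = daily volume / 24 h = 2261 / 24 = 94.2083 m^3/h

94.2083 m^3/h


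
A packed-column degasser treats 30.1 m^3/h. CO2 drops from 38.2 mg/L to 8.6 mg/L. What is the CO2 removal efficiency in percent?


CO2_out / CO2_in = 8.6 / 38.2 = 0.22513089
Fraction remaining = 0.22513089
efficiency = (1 - 0.22513089) * 100 = 77.4869 %

77.4869 %


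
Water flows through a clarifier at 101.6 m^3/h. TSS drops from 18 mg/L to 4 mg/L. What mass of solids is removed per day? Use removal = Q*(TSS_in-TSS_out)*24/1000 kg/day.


Concentration drop: TSS_in - TSS_out = 18 - 4 = 14 mg/L
Hourly solids removed = Q * dTSS = 101.6 m^3/h * 14 mg/L = 1422.4 g/h  (m^3/h * mg/L = g/h)
Daily solids removed = 1422.4 * 24 = 34137.6 g/day
Convert g to kg: 34137.6 / 1000 = 34.1376 kg/day

34.1376 kg/day


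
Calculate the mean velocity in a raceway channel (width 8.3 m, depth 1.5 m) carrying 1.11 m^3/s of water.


Cross-sectional area = W * d = 8.3 * 1.5 = 12.45 m^2
Velocity = Q / A = 1.11 / 12.45 = 0.0891566 m/s

0.0891566 m/s


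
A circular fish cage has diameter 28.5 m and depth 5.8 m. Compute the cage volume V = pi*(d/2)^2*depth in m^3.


r = d/2 = 28.5/2 = 14.25 m
Base area = pi*r^2 = pi*14.25^2 = 637.93966 m^2
Volume = 637.93966 * 5.8 = 3700.05 m^3

3700.05 m^3


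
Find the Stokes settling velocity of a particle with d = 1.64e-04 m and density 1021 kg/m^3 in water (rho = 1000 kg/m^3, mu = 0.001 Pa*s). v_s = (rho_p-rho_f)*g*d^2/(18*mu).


Density difference: rho_p - rho_f = 1021 - 1000 = 21 kg/m^3
d^2 = (1.64e-04)^2 = 2.6896e-08 m^2
Numerator = (rho_p - rho_f) * g * d^2 = 21 * 9.81 * 2.6896e-08 = 5.540845e-06
Denominator = 18 * mu = 18 * 0.001 = 0.018
v_s = 5.540845e-06 / 0.018 = 3.07825e-04 m/s
Check: Re = rho_f * v_s * d / mu = 1000 * 3.07825e-04 * 1.64e-04 / 0.001 = 0.0505 < 1, so Stokes' law applies.

3.07825e-04 m/s


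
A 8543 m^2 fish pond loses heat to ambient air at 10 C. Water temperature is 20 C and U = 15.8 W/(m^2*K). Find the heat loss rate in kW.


Temperature difference dT = 20 - 10 = 10 K
Heat loss (W) = U * A * dT = 15.8 * 8543 * 10 = 1349794 W
Convert to kW: 1349794 / 1000 = 1349.794 kW

1349.794 kW


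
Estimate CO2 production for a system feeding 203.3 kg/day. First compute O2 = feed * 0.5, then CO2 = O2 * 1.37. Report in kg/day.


O2 = 203.3 * 0.5 = 101.65
CO2 = 101.65 * 1.37 = 139.2605

139.2605 kg/day


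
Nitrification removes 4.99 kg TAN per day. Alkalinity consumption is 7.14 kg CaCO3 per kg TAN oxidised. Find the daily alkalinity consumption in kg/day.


Alkalinity factor: 7.14 kg CaCO3 consumed per kg TAN nitrified
alk = 4.99 kg TAN * 7.14 = 35.6286 kg CaCO3/day

35.6286 kg CaCO3/day


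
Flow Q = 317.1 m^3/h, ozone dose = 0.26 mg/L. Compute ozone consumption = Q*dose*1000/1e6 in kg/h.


O3 demand (mg/h) = Q * dose * 1000 = 317.1 * 0.26 * 1000 = 82446 mg/h
Convert mg to kg: 82446 / 1e6 = 0.082446 kg/h

0.082446 kg/h


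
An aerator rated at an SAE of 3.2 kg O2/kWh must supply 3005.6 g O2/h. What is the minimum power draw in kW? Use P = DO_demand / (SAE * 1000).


SAE in g O2/kWh = 3.2 * 1000 = 3200 g/kWh
P = DO_demand / SAE_g = 3005.6 / 3200 = 0.93925 kW

0.93925 kW


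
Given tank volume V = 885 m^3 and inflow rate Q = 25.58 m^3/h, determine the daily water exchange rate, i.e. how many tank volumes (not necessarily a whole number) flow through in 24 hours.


Daily flow volume = 25.58 m^3/h * 24 h = 613.92 m^3/day
Exchanges = daily flow / tank volume = 613.92 / 885 = 0.693695 exchanges/day

0.693695 exchanges/day


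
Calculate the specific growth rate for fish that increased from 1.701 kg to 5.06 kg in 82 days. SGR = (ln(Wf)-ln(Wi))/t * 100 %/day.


ln(W_f) = ln(5.06) = 1.6213665
ln(W_i) = ln(1.701) = 0.53121631
ln(W_f) - ln(W_i) = 1.6213665 - 0.53121631 = 1.0901502
SGR = 1.0901502 / 82 * 100 = 1.32945 %/day

1.32945 %/day


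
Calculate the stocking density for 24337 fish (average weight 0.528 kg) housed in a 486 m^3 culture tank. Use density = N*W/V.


Total biomass = 24337 fish * 0.528 kg = 12849.936 kg
Density = total biomass / volume = 12849.936 / 486 = 26.4402 kg/m^3

26.4402 kg/m^3


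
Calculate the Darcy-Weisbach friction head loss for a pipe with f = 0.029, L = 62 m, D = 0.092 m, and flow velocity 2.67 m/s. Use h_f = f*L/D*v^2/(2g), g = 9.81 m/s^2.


v^2 = 2.67^2 = 7.1289 m^2/s^2
L/D = 62/0.092 = 673.91304
h_f = f*(L/D)*v^2/(2g) = 0.029 * 673.91304 * 7.1289 / 19.62 = 7.1011 m

7.1011 m


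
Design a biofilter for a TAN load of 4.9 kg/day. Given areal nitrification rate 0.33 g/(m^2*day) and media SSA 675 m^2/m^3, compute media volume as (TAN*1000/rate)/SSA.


A = 4.9*1000 / 0.33 = 14848.485 m^2
V = 14848.485 / 675 = 21.9978

21.9978 m^3


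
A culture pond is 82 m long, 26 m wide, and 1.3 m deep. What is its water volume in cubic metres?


Base area = L * W = 82 * 26 = 2132 m^2
Volume = area * depth = 2132 * 1.3 = 2771.6 m^3

2771.6 m^3


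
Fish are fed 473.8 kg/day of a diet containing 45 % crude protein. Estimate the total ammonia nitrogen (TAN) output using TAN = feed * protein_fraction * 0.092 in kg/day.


Protein in feed = 473.8 * 45/100 = 213.21 kg/day
TAN = protein * 0.092 = 213.21 * 0.092 = 19.61532 kg/day

19.61532 kg/day
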